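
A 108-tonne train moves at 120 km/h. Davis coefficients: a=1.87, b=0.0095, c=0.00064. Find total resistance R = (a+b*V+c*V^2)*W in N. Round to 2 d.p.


b*V = 0.0095 * 120 = 1.14
c*V^2 = 0.00064 * 14400 = 9.216
R_per_t = 1.87 + 1.14 + 9.216 = 12.226 N/t
R_total = 12.226 * 108 = 1320.41 N

1320.41


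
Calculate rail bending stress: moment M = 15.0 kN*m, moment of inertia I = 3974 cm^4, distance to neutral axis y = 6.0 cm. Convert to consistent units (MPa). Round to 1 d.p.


Convert units:
M = 15.0 kN*m = 15000000 N*mm
y = 6.0 cm = 60 mm
I = 3974 cm^4 = 39740000 mm^4
sigma = 15000000 * 60 / 39740000
sigma = 22.6 MPa

22.6


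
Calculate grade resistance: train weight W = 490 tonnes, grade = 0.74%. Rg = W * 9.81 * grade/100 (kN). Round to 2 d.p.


Rg = W * 9.81 * grade / 100
Rg = 490 * 9.81 * 0.74 / 100
Rg = 4806.9 * 0.0074
Rg = 35.57 kN

35.57


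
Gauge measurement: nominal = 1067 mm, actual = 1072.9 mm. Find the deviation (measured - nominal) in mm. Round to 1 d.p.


Deviation = measured - nominal
Deviation = 1072.9 - 1067
Deviation = 5.9 mm

5.9


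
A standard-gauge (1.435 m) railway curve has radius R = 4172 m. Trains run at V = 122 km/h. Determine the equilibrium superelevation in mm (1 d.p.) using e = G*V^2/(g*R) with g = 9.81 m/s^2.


Convert speed: V = 122 / 3.6 = 33.8889 m/s
Apply formula: e = 1.435 * 33.8889^2 / (9.81 * 4172)
e = 1.435 * 1148.4568 / 40927.32
e = 0.040267 m = 40.3 mm

40.3


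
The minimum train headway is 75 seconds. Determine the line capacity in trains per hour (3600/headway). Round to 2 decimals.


Capacity = 3600 / headway
Capacity = 3600 / 75
Capacity = 48.00 trains/hour

48.00


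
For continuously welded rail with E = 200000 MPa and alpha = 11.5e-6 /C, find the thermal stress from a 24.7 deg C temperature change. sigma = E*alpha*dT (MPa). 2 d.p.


sigma = E * alpha * dT
sigma = 200000 * 11.5e-6 * 24.7
sigma = 2.3 * 24.7
sigma = 56.81 MPa

56.81


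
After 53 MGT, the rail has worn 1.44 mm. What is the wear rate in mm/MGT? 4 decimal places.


Wear rate = total wear / cumulative tonnage
Rate = 1.44 / 53
Rate = 0.0272 mm/MGT

0.0272


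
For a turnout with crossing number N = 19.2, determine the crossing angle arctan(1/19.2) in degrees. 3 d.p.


1/N = 1/19.2 = 0.052083
angle = arctan(0.052083) = 0.052036 rad
angle = 0.052036 * 180/pi = 2.981 degrees

2.981


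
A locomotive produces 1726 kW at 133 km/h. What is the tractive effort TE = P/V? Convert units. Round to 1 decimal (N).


Convert: P = 1726 kW = 1726000 W
V = 133 / 3.6 = 36.9444 m/s
TE = 1726000 / 36.9444
TE = 46718.8 N

46718.8


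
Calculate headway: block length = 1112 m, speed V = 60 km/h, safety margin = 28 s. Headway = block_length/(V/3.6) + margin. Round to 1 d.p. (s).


V = 60 / 3.6 = 16.6667 m/s
Block traversal time = 1112 / 16.6667 = 66.72 s
Headway = 66.72 + 28
Headway = 94.7 s

94.7


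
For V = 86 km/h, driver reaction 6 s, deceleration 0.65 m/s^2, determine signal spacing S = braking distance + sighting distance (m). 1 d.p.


V = 86 / 3.6 = 23.8889 m/s
Braking distance = 23.8889^2 / (2*0.65) = 438.9839 m
Sighting distance = 23.8889 * 6 = 143.3333 m
S = 438.9839 + 143.3333 = 582.3 m

582.3


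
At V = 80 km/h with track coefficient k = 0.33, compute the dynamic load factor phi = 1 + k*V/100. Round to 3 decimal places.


phi = 1 + k * V / 100
phi = 1 + 0.33 * 80 / 100
phi = 1 + 0.264
phi = 1.264

1.264


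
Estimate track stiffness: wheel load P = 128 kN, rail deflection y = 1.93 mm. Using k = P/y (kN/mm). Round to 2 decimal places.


Track stiffness k = P / y
k = 128 / 1.93
k = 66.32 kN/mm

66.32


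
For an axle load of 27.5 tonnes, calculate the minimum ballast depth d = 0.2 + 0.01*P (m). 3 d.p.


d = 0.2 + 0.01 * 27.5
d = 0.2 + 0.275
d = 0.475 m

0.475


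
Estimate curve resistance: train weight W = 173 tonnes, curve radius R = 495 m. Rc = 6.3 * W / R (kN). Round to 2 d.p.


Rc = 6.3 * W / R
Rc = 6.3 * 173 / 495
Rc = 1089.9 / 495
Rc = 2.20 kN

2.20


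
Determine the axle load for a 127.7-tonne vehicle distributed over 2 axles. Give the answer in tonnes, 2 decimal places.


Load per axle = total weight / number of axles
Load = 127.7 / 2
Load = 63.85 tonnes

63.85


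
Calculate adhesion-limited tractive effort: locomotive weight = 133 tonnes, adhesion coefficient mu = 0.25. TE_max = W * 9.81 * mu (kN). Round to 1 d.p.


TE_max = W * g * mu
TE_max = 133 * 9.81 * 0.25
TE_max = 1304.73 * 0.25
TE_max = 326.2 kN

326.2


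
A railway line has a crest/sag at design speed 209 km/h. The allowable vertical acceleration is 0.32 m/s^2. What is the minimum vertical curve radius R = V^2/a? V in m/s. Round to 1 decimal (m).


Convert speed: V = 209 / 3.6 = 58.0556 m/s
V^2 = 3370.4475 m^2/s^2
R_v = 3370.4475 / 0.32
R_v = 10532.6 m

10532.6


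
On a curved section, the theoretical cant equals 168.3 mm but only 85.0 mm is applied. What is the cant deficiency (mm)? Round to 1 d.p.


Cant deficiency = equilibrium cant - actual cant
CD = 168.3 - 85.0
CD = 83.3 mm

83.3


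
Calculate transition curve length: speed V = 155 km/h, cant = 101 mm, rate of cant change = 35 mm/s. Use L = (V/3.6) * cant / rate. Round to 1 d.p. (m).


Convert speed: V = 155 / 3.6 = 43.0556 m/s
L = 43.0556 * 101 / 35
L = 4348.6111 / 35
L = 124.2 m

124.2


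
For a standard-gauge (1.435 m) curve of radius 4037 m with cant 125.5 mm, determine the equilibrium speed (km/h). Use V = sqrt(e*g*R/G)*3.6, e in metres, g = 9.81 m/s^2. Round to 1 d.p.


Convert cant: e = 125.5 mm = 0.1255 m
V_ms = sqrt(0.1255 * 9.81 * 4037 / 1.435)
V_ms = sqrt(3463.535007) = 58.8518 m/s
V = 58.8518 * 3.6 = 211.9 km/h

211.9


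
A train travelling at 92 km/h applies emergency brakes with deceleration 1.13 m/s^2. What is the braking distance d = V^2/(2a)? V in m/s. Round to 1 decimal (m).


Convert speed: V = 92 / 3.6 = 25.5556 m/s
V^2 = 653.0864
d = 653.0864 / (2 * 1.13)
d = 653.0864 / 2.26
d = 289.0 m

289.0


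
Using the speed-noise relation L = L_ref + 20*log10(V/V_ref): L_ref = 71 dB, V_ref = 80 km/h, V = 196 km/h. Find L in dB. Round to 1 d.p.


V/V_ref = 196 / 80 = 2.45
log10(2.45) = 0.389166
20 * 0.389166 = 7.7833
L = 71 + 7.7833 = 78.8 dB

78.8


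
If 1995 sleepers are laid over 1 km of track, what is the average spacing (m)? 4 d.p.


Spacing = 1000 m / number of sleepers
Spacing = 1000 / 1995
Spacing = 0.5013 m

0.5013


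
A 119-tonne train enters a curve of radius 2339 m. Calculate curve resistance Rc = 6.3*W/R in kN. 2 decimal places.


Rc = 6.3 * W / R
Rc = 6.3 * 119 / 2339
Rc = 749.7 / 2339
Rc = 0.32 kN

0.32


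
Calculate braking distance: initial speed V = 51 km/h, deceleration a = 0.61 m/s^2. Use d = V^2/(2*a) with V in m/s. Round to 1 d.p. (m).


Convert speed: V = 51 / 3.6 = 14.1667 m/s
V^2 = 200.6944
d = 200.6944 / (2 * 0.61)
d = 200.6944 / 1.22
d = 164.5 m

164.5


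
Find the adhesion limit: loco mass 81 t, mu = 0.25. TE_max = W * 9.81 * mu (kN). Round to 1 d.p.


TE_max = W * g * mu
TE_max = 81 * 9.81 * 0.25
TE_max = 794.61 * 0.25
TE_max = 198.7 kN

198.7


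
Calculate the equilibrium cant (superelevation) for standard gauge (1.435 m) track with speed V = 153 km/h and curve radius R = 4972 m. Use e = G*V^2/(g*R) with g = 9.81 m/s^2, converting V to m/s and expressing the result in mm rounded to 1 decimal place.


Convert speed: V = 153 / 3.6 = 42.5 m/s
Apply formula: e = 1.435 * 42.5^2 / (9.81 * 4972)
e = 1.435 * 1806.25 / 48775.32
e = 0.053141 m = 53.1 mm

53.1


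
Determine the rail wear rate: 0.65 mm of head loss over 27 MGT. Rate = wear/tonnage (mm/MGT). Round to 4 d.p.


Wear rate = total wear / cumulative tonnage
Rate = 0.65 / 27
Rate = 0.0241 mm/MGT

0.0241


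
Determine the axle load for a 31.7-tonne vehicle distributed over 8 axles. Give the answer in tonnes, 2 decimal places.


Load per axle = total weight / number of axles
Load = 31.7 / 8
Load = 3.96 tonnes

3.96


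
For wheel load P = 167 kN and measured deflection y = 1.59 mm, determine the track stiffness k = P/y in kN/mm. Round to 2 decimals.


Track stiffness k = P / y
k = 167 / 1.59
k = 105.03 kN/mm

105.03


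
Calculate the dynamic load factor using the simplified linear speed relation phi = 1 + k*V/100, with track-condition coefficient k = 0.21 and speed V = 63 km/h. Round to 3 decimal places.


phi = 1 + k * V / 100
phi = 1 + 0.21 * 63 / 100
phi = 1 + 0.1323
phi = 1.132

1.132


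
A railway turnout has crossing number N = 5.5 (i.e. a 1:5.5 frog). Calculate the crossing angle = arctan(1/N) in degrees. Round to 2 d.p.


1/N = 1/5.5 = 0.181818
angle = arctan(0.181818) = 0.179853 rad
angle = 0.179853 * 180/pi = 10.30 degrees

10.30


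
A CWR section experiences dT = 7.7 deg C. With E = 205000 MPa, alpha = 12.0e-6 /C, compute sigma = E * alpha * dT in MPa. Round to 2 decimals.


sigma = E * alpha * dT
sigma = 205000 * 12.0e-6 * 7.7
sigma = 2.46 * 7.7
sigma = 18.94 MPa

18.94


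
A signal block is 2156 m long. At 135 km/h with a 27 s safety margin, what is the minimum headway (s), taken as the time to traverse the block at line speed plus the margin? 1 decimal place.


V = 135 / 3.6 = 37.5 m/s
Block traversal time = 2156 / 37.5 = 57.4933 s
Headway = 57.4933 + 27
Headway = 84.5 s

84.5


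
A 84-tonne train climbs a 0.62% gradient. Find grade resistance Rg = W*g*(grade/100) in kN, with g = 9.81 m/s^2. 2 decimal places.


Rg = W * 9.81 * grade / 100
Rg = 84 * 9.81 * 0.62 / 100
Rg = 824.04 * 0.0062
Rg = 5.11 kN

5.11


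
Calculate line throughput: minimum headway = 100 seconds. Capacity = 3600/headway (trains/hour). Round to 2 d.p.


Capacity = 3600 / headway
Capacity = 3600 / 100
Capacity = 36.00 trains/hour

36.00


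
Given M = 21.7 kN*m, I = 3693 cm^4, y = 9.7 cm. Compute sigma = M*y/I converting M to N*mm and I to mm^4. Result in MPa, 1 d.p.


Convert units:
M = 21.7 kN*m = 21700000 N*mm
y = 9.7 cm = 97 mm
I = 3693 cm^4 = 36930000 mm^4
sigma = 21700000 * 97 / 36930000
sigma = 57.0 MPa

57.0


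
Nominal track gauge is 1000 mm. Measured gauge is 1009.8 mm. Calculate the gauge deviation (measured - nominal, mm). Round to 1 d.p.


Deviation = measured - nominal
Deviation = 1009.8 - 1000
Deviation = 9.8 mm

9.8


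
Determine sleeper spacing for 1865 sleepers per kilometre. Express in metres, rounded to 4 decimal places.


Spacing = 1000 m / number of sleepers
Spacing = 1000 / 1865
Spacing = 0.5362 m

0.5362


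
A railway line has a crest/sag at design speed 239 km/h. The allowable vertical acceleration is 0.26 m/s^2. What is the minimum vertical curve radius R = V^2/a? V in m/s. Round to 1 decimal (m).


Convert speed: V = 239 / 3.6 = 66.3889 m/s
V^2 = 4407.4846 m^2/s^2
R_v = 4407.4846 / 0.26
R_v = 16951.9 m

16951.9


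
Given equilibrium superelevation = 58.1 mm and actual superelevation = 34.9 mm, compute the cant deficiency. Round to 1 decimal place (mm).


Cant deficiency = equilibrium cant - actual cant
CD = 58.1 - 34.9
CD = 23.2 mm

23.2


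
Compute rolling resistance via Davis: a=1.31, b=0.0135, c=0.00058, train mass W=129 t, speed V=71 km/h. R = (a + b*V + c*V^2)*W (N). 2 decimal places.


b*V = 0.0135 * 71 = 0.9585
c*V^2 = 0.00058 * 5041 = 2.92378
R_per_t = 1.31 + 0.9585 + 2.92378 = 5.19228 N/t
R_total = 5.19228 * 129 = 669.80 N

669.80


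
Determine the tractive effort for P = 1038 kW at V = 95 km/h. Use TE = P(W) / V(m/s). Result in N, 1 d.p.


Convert: P = 1038 kW = 1038000 W
V = 95 / 3.6 = 26.3889 m/s
TE = 1038000 / 26.3889
TE = 39334.7 N

39334.7


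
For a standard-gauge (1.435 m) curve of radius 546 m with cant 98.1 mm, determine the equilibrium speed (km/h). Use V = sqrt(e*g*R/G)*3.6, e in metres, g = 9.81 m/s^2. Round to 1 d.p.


Convert cant: e = 98.1 mm = 0.0981 m
V_ms = sqrt(0.0981 * 9.81 * 546 / 1.435)
V_ms = sqrt(366.166624) = 19.1355 m/s
V = 19.1355 * 3.6 = 68.9 km/h

68.9


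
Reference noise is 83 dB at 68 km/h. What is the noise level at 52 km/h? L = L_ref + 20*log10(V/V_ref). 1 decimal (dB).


V/V_ref = 52 / 68 = 0.764706
log10(0.764706) = -0.116506
20 * -0.116506 = -2.3301
L = 83 + -2.3301 = 80.7 dB

80.7


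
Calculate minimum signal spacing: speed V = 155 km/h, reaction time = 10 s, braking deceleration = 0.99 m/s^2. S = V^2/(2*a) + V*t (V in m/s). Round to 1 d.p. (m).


V = 155 / 3.6 = 43.0556 m/s
Braking distance = 43.0556^2 / (2*0.99) = 936.253 m
Sighting distance = 43.0556 * 10 = 430.5556 m
S = 936.253 + 430.5556 = 1366.8 m

1366.8


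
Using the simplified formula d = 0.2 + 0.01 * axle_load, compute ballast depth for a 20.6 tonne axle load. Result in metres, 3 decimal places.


d = 0.2 + 0.01 * 20.6
d = 0.2 + 0.206
d = 0.406 m

0.406


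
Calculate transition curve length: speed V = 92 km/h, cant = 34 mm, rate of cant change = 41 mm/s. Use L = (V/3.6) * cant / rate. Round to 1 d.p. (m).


Convert speed: V = 92 / 3.6 = 25.5556 m/s
L = 25.5556 * 34 / 41
L = 868.8889 / 41
L = 21.2 m

21.2


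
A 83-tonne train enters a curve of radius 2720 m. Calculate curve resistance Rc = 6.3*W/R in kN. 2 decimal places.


Rc = 6.3 * W / R
Rc = 6.3 * 83 / 2720
Rc = 522.9 / 2720
Rc = 0.19 kN

0.19


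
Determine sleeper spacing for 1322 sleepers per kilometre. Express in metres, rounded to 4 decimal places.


Spacing = 1000 m / number of sleepers
Spacing = 1000 / 1322
Spacing = 0.7564 m

0.7564


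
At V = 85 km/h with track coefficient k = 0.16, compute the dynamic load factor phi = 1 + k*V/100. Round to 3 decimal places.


phi = 1 + k * V / 100
phi = 1 + 0.16 * 85 / 100
phi = 1 + 0.136
phi = 1.136

1.136


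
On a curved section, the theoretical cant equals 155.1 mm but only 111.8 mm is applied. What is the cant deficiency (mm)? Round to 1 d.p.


Cant deficiency = equilibrium cant - actual cant
CD = 155.1 - 111.8
CD = 43.3 mm

43.3


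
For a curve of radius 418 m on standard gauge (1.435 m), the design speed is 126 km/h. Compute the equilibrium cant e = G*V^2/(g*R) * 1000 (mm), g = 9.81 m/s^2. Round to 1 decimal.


Convert speed: V = 126 / 3.6 = 35.0 m/s
Apply formula: e = 1.435 * 35.0^2 / (9.81 * 418)
e = 1.435 * 1225.0 / 4100.58
e = 0.428689 m = 428.7 mm

428.7


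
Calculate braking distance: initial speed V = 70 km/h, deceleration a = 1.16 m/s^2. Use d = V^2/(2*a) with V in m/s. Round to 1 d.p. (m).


Convert speed: V = 70 / 3.6 = 19.4444 m/s
V^2 = 378.0864
d = 378.0864 / (2 * 1.16)
d = 378.0864 / 2.32
d = 163.0 m

163.0


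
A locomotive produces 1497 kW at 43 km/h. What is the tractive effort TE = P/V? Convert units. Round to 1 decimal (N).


Convert: P = 1497 kW = 1497000 W
V = 43 / 3.6 = 11.9444 m/s
TE = 1497000 / 11.9444
TE = 125330.2 N

125330.2


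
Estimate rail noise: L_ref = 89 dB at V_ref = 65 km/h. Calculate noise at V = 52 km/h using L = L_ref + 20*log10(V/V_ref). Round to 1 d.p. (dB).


V/V_ref = 52 / 65 = 0.8
log10(0.8) = -0.09691
20 * -0.09691 = -1.9382
L = 89 + -1.9382 = 87.1 dB

87.1


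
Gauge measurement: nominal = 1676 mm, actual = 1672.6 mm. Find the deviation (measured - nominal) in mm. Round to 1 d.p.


Deviation = measured - nominal
Deviation = 1672.6 - 1676
Deviation = -3.4 mm

-3.4


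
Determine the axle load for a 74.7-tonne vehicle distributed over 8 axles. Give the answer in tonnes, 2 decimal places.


Load per axle = total weight / number of axles
Load = 74.7 / 8
Load = 9.34 tonnes

9.34


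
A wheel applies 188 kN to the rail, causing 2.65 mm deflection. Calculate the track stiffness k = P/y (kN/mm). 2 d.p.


Track stiffness k = P / y
k = 188 / 2.65
k = 70.94 kN/mm

70.94


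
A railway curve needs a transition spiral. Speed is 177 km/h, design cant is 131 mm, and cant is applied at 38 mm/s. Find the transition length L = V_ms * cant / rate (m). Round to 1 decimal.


Convert speed: V = 177 / 3.6 = 49.1667 m/s
L = 49.1667 * 131 / 38
L = 6440.8333 / 38
L = 169.5 m

169.5


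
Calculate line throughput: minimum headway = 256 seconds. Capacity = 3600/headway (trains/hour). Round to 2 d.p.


Capacity = 3600 / headway
Capacity = 3600 / 256
Capacity = 14.06 trains/hour

14.06


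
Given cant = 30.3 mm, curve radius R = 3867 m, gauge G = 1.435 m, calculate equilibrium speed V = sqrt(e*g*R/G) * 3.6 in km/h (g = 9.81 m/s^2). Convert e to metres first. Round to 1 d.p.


Convert cant: e = 30.3 mm = 0.0303 m
V_ms = sqrt(0.0303 * 9.81 * 3867 / 1.435)
V_ms = sqrt(801.002565) = 28.302 m/s
V = 28.302 * 3.6 = 101.9 km/h

101.9


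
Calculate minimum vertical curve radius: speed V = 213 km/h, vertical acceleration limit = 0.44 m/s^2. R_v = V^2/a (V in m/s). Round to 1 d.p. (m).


Convert speed: V = 213 / 3.6 = 59.1667 m/s
V^2 = 3500.6944 m^2/s^2
R_v = 3500.6944 / 0.44
R_v = 7956.1 m

7956.1


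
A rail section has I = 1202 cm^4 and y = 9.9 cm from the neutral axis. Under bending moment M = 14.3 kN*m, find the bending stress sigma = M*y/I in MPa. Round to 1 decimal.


Convert units:
M = 14.3 kN*m = 14300000 N*mm
y = 9.9 cm = 99 mm
I = 1202 cm^4 = 12020000 mm^4
sigma = 14300000 * 99 / 12020000
sigma = 117.8 MPa

117.8


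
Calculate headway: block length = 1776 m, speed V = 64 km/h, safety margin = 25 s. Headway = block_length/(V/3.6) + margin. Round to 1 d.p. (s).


V = 64 / 3.6 = 17.7778 m/s
Block traversal time = 1776 / 17.7778 = 99.9 s
Headway = 99.9 + 25
Headway = 124.9 s

124.9


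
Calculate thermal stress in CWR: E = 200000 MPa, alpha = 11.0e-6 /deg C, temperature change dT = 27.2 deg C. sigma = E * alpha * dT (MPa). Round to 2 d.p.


sigma = E * alpha * dT
sigma = 200000 * 11.0e-6 * 27.2
sigma = 2.2 * 27.2
sigma = 59.84 MPa

59.84


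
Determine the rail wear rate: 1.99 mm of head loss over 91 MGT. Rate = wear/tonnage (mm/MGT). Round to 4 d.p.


Wear rate = total wear / cumulative tonnage
Rate = 1.99 / 91
Rate = 0.0219 mm/MGT

0.0219


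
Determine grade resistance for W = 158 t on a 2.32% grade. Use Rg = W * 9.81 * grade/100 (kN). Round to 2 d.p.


Rg = W * 9.81 * grade / 100
Rg = 158 * 9.81 * 2.32 / 100
Rg = 1549.98 * 0.0232
Rg = 35.96 kN

35.96


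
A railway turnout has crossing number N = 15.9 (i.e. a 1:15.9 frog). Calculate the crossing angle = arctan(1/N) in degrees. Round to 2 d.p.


1/N = 1/15.9 = 0.062893
angle = arctan(0.062893) = 0.06281 rad
angle = 0.06281 * 180/pi = 3.60 degrees

3.60


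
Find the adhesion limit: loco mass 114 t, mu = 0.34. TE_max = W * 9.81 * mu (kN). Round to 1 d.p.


TE_max = W * g * mu
TE_max = 114 * 9.81 * 0.34
TE_max = 1118.34 * 0.34
TE_max = 380.2 kN

380.2


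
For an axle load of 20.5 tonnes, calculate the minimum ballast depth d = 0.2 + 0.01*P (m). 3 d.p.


d = 0.2 + 0.01 * 20.5
d = 0.2 + 0.205
d = 0.405 m

0.405


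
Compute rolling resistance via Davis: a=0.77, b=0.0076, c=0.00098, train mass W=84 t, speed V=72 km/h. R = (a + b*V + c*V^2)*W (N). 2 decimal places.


b*V = 0.0076 * 72 = 0.5472
c*V^2 = 0.00098 * 5184 = 5.08032
R_per_t = 0.77 + 0.5472 + 5.08032 = 6.39752 N/t
R_total = 6.39752 * 84 = 537.39 N

537.39


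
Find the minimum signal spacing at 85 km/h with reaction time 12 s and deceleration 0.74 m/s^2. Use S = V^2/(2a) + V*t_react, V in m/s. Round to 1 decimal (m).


V = 85 / 3.6 = 23.6111 m/s
Braking distance = 23.6111^2 / (2*0.74) = 376.6788 m
Sighting distance = 23.6111 * 12 = 283.3333 m
S = 376.6788 + 283.3333 = 660.0 m

660.0


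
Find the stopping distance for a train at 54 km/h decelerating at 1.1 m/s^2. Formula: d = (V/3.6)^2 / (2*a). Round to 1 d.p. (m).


Convert speed: V = 54 / 3.6 = 15.0 m/s
V^2 = 225.0
d = 225.0 / (2 * 1.1)
d = 225.0 / 2.2
d = 102.3 m

102.3


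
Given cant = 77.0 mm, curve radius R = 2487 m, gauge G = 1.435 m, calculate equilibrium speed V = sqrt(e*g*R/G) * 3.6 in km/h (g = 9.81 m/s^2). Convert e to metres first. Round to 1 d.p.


Convert cant: e = 77.0 mm = 0.0770 m
V_ms = sqrt(0.0770 * 9.81 * 2487 / 1.435)
V_ms = sqrt(1309.132537) = 36.1819 m/s
V = 36.1819 * 3.6 = 130.3 km/h

130.3


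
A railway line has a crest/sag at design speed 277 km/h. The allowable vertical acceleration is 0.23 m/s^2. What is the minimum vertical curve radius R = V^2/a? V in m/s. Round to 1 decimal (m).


Convert speed: V = 277 / 3.6 = 76.9444 m/s
V^2 = 5920.4475 m^2/s^2
R_v = 5920.4475 / 0.23
R_v = 25741.1 m

25741.1


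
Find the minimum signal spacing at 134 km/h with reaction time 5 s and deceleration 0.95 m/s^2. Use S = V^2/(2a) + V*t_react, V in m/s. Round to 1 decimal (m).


V = 134 / 3.6 = 37.2222 m/s
Braking distance = 37.2222^2 / (2*0.95) = 729.2073 m
Sighting distance = 37.2222 * 5 = 186.1111 m
S = 729.2073 + 186.1111 = 915.3 m

915.3


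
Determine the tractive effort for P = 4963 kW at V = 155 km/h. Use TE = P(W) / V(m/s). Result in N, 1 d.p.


Convert: P = 4963 kW = 4963000 W
V = 155 / 3.6 = 43.0556 m/s
TE = 4963000 / 43.0556
TE = 115269.7 N

115269.7


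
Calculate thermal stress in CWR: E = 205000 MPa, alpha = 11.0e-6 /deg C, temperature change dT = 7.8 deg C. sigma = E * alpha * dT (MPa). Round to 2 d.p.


sigma = E * alpha * dT
sigma = 205000 * 11.0e-6 * 7.8
sigma = 2.255 * 7.8
sigma = 17.59 MPa

17.59


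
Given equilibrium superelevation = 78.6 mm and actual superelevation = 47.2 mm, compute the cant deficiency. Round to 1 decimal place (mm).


Cant deficiency = equilibrium cant - actual cant
CD = 78.6 - 47.2
CD = 31.4 mm

31.4


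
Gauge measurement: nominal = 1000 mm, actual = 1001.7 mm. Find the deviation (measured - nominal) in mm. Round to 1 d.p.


Deviation = measured - nominal
Deviation = 1001.7 - 1000
Deviation = 1.7 mm

1.7


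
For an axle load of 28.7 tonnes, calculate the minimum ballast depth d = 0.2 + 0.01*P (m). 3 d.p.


d = 0.2 + 0.01 * 28.7
d = 0.2 + 0.287
d = 0.487 m

0.487


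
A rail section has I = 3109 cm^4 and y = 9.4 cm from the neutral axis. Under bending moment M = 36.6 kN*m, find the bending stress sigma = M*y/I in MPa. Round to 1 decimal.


Convert units:
M = 36.6 kN*m = 36600000 N*mm
y = 9.4 cm = 94 mm
I = 3109 cm^4 = 31090000 mm^4
sigma = 36600000 * 94 / 31090000
sigma = 110.7 MPa

110.7


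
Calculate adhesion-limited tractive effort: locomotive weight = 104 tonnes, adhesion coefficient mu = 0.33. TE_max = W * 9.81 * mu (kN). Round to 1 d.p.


TE_max = W * g * mu
TE_max = 104 * 9.81 * 0.33
TE_max = 1020.24 * 0.33
TE_max = 336.7 kN

336.7


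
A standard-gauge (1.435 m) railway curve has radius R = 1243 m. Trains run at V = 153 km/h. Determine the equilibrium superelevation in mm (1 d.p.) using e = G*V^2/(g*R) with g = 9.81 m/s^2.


Convert speed: V = 153 / 3.6 = 42.5 m/s
Apply formula: e = 1.435 * 42.5^2 / (9.81 * 1243)
e = 1.435 * 1806.25 / 12193.83
e = 0.212564 m = 212.6 mm

212.6


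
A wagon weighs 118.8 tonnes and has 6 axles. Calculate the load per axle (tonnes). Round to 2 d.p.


Load per axle = total weight / number of axles
Load = 118.8 / 6
Load = 19.80 tonnes

19.80


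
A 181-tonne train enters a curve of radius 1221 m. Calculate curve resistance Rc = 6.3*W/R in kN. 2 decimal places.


Rc = 6.3 * W / R
Rc = 6.3 * 181 / 1221
Rc = 1140.3 / 1221
Rc = 0.93 kN

0.93


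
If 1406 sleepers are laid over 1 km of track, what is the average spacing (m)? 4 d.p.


Spacing = 1000 m / number of sleepers
Spacing = 1000 / 1406
Spacing = 0.7112 m

0.7112


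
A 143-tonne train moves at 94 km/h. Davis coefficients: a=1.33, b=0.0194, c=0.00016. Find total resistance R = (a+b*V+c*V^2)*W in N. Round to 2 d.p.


b*V = 0.0194 * 94 = 1.8236
c*V^2 = 0.00016 * 8836 = 1.41376
R_per_t = 1.33 + 1.8236 + 1.41376 = 4.56736 N/t
R_total = 4.56736 * 143 = 653.13 N

653.13


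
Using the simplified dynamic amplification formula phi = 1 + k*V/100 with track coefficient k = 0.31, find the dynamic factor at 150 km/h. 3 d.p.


phi = 1 + k * V / 100
phi = 1 + 0.31 * 150 / 100
phi = 1 + 0.465
phi = 1.465

1.465


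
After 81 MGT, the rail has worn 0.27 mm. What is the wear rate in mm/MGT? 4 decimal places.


Wear rate = total wear / cumulative tonnage
Rate = 0.27 / 81
Rate = 0.0033 mm/MGT

0.0033


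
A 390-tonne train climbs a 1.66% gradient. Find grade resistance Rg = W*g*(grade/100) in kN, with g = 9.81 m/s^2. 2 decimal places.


Rg = W * 9.81 * grade / 100
Rg = 390 * 9.81 * 1.66 / 100
Rg = 3825.9 * 0.0166
Rg = 63.51 kN

63.51


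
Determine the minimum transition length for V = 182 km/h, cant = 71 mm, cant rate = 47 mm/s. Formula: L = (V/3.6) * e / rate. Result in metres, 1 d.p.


Convert speed: V = 182 / 3.6 = 50.5556 m/s
L = 50.5556 * 71 / 47
L = 3589.4444 / 47
L = 76.4 m

76.4


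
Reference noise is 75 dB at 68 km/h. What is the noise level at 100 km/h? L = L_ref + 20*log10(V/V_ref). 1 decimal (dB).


V/V_ref = 100 / 68 = 1.470588
log10(1.470588) = 0.167491
20 * 0.167491 = 3.3498
L = 75 + 3.3498 = 78.3 dB

78.3


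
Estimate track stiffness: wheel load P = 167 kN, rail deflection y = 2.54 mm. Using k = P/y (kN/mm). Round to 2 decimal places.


Track stiffness k = P / y
k = 167 / 2.54
k = 65.75 kN/mm

65.75


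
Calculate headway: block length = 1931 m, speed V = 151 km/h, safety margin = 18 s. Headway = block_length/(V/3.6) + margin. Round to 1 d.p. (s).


V = 151 / 3.6 = 41.9444 m/s
Block traversal time = 1931 / 41.9444 = 46.0371 s
Headway = 46.0371 + 18
Headway = 64.0 s

64.0


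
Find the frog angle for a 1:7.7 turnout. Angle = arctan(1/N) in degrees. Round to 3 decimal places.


1/N = 1/7.7 = 0.12987
angle = arctan(0.12987) = 0.129147 rad
angle = 0.129147 * 180/pi = 7.400 degrees

7.400


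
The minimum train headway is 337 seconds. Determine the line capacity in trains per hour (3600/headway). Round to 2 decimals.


Capacity = 3600 / headway
Capacity = 3600 / 337
Capacity = 10.68 trains/hour

10.68


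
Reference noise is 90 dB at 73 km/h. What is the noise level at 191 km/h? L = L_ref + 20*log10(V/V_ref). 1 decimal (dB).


V/V_ref = 191 / 73 = 2.616438
log10(2.616438) = 0.417711
20 * 0.417711 = 8.3542
L = 90 + 8.3542 = 98.4 dB

98.4


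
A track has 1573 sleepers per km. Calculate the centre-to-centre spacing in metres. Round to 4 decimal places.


Spacing = 1000 m / number of sleepers
Spacing = 1000 / 1573
Spacing = 0.6357 m

0.6357


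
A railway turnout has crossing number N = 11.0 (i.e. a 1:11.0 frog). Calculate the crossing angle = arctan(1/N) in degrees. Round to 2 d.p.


1/N = 1/11.0 = 0.090909
angle = arctan(0.090909) = 0.09066 rad
angle = 0.09066 * 180/pi = 5.19 degrees

5.19


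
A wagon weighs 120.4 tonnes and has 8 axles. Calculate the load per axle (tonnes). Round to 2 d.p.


Load per axle = total weight / number of axles
Load = 120.4 / 8
Load = 15.05 tonnes

15.05


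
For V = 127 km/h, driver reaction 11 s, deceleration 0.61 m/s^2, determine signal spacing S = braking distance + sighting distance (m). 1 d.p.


V = 127 / 3.6 = 35.2778 m/s
Braking distance = 35.2778^2 / (2*0.61) = 1020.0997 m
Sighting distance = 35.2778 * 11 = 388.0556 m
S = 1020.0997 + 388.0556 = 1408.2 m

1408.2


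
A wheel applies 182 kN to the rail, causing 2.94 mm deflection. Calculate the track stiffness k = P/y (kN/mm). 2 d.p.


Track stiffness k = P / y
k = 182 / 2.94
k = 61.90 kN/mm

61.90


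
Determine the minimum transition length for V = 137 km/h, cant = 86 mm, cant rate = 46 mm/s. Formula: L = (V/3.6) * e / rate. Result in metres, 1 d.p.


Convert speed: V = 137 / 3.6 = 38.0556 m/s
L = 38.0556 * 86 / 46
L = 3272.7778 / 46
L = 71.1 m

71.1


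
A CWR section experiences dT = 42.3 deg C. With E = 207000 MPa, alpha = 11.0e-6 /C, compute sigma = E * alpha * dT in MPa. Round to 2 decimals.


sigma = E * alpha * dT
sigma = 207000 * 11.0e-6 * 42.3
sigma = 2.277 * 42.3
sigma = 96.32 MPa

96.32


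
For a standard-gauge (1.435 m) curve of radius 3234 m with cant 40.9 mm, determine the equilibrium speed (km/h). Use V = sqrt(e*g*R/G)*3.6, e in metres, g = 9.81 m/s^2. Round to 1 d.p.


Convert cant: e = 40.9 mm = 0.0409 m
V_ms = sqrt(0.0409 * 9.81 * 3234 / 1.435)
V_ms = sqrt(904.233161) = 30.0705 m/s
V = 30.0705 * 3.6 = 108.3 km/h

108.3


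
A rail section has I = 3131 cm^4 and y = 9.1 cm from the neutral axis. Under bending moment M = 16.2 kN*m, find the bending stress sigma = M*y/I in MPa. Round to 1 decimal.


Convert units:
M = 16.2 kN*m = 16200000 N*mm
y = 9.1 cm = 91 mm
I = 3131 cm^4 = 31310000 mm^4
sigma = 16200000 * 91 / 31310000
sigma = 47.1 MPa

47.1


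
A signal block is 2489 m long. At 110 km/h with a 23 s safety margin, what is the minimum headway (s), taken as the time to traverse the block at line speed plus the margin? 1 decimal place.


V = 110 / 3.6 = 30.5556 m/s
Block traversal time = 2489 / 30.5556 = 81.4582 s
Headway = 81.4582 + 23
Headway = 104.5 s

104.5


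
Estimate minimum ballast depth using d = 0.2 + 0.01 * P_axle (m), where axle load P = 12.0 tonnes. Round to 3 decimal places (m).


d = 0.2 + 0.01 * 12.0
d = 0.2 + 0.12
d = 0.320 m

0.320


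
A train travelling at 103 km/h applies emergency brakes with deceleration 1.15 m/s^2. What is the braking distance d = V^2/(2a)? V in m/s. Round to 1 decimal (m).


Convert speed: V = 103 / 3.6 = 28.6111 m/s
V^2 = 818.5957
d = 818.5957 / (2 * 1.15)
d = 818.5957 / 2.3
d = 355.9 m

355.9


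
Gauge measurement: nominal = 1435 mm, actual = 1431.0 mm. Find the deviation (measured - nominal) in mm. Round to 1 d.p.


Deviation = measured - nominal
Deviation = 1431.0 - 1435
Deviation = -4.0 mm

-4.0


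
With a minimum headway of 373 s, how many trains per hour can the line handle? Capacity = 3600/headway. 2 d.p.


Capacity = 3600 / headway
Capacity = 3600 / 373
Capacity = 9.65 trains/hour

9.65


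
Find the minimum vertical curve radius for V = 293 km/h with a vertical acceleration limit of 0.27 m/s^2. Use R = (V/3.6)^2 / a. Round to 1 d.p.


Convert speed: V = 293 / 3.6 = 81.3889 m/s
V^2 = 6624.1512 m^2/s^2
R_v = 6624.1512 / 0.27
R_v = 24533.9 m

24533.9


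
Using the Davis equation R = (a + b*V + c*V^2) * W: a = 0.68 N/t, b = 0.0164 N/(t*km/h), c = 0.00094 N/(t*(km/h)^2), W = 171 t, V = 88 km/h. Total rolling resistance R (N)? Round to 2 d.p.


b*V = 0.0164 * 88 = 1.4432
c*V^2 = 0.00094 * 7744 = 7.27936
R_per_t = 0.68 + 1.4432 + 7.27936 = 9.40256 N/t
R_total = 9.40256 * 171 = 1607.84 N

1607.84


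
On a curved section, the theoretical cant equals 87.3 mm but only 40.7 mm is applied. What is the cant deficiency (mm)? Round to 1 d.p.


Cant deficiency = equilibrium cant - actual cant
CD = 87.3 - 40.7
CD = 46.6 mm

46.6


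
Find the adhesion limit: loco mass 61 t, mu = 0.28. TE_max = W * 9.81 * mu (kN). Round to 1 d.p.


TE_max = W * g * mu
TE_max = 61 * 9.81 * 0.28
TE_max = 598.41 * 0.28
TE_max = 167.6 kN

167.6


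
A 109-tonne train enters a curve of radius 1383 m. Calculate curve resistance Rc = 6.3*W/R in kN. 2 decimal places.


Rc = 6.3 * W / R
Rc = 6.3 * 109 / 1383
Rc = 686.7 / 1383
Rc = 0.50 kN

0.50


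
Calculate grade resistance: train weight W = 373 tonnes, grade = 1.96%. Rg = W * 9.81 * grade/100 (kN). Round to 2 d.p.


Rg = W * 9.81 * grade / 100
Rg = 373 * 9.81 * 1.96 / 100
Rg = 3659.13 * 0.0196
Rg = 71.72 kN

71.72


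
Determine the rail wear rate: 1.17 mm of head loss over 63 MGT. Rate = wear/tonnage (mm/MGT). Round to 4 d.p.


Wear rate = total wear / cumulative tonnage
Rate = 1.17 / 63
Rate = 0.0186 mm/MGT

0.0186


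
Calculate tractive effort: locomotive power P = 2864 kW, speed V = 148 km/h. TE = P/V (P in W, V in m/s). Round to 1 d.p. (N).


Convert: P = 2864 kW = 2864000 W
V = 148 / 3.6 = 41.1111 m/s
TE = 2864000 / 41.1111
TE = 69664.9 N

69664.9


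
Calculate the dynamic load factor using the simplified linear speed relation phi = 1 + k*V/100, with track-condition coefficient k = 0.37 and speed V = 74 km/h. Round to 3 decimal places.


phi = 1 + k * V / 100
phi = 1 + 0.37 * 74 / 100
phi = 1 + 0.2738
phi = 1.274

1.274


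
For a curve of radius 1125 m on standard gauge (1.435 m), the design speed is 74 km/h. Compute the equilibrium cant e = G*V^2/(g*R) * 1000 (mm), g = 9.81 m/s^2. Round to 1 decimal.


Convert speed: V = 74 / 3.6 = 20.5556 m/s
Apply formula: e = 1.435 * 20.5556^2 / (9.81 * 1125)
e = 1.435 * 422.5309 / 11036.25
e = 0.05494 m = 54.9 mm

54.9


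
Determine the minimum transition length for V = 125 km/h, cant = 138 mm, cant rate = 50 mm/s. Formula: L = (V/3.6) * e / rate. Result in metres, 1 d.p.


Convert speed: V = 125 / 3.6 = 34.7222 m/s
L = 34.7222 * 138 / 50
L = 4791.6667 / 50
L = 95.8 m

95.8


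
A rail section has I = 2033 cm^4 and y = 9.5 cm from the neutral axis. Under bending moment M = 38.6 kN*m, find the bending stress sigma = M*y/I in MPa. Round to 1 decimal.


Convert units:
M = 38.6 kN*m = 38600000 N*mm
y = 9.5 cm = 95 mm
I = 2033 cm^4 = 20330000 mm^4
sigma = 38600000 * 95 / 20330000
sigma = 180.4 MPa

180.4


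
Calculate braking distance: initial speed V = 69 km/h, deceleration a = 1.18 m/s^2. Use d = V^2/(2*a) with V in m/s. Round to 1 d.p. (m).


Convert speed: V = 69 / 3.6 = 19.1667 m/s
V^2 = 367.3611
d = 367.3611 / (2 * 1.18)
d = 367.3611 / 2.36
d = 155.7 m

155.7


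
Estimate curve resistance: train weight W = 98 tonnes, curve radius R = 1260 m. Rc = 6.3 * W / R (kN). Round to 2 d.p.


Rc = 6.3 * W / R
Rc = 6.3 * 98 / 1260
Rc = 617.4 / 1260
Rc = 0.49 kN

0.49


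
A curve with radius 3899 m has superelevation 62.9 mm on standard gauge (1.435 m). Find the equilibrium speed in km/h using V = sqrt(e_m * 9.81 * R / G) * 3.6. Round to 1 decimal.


Convert cant: e = 62.9 mm = 0.0629 m
V_ms = sqrt(0.0629 * 9.81 * 3899 / 1.435)
V_ms = sqrt(1676.567283) = 40.9459 m/s
V = 40.9459 * 3.6 = 147.4 km/h

147.4


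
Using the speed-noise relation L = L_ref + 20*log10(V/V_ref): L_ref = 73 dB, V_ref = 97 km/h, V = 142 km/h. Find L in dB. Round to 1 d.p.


V/V_ref = 142 / 97 = 1.463918
log10(1.463918) = 0.165517
20 * 0.165517 = 3.3103
L = 73 + 3.3103 = 76.3 dB

76.3


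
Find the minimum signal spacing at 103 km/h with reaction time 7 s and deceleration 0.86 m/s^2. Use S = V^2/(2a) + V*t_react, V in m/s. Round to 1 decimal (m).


V = 103 / 3.6 = 28.6111 m/s
Braking distance = 28.6111^2 / (2*0.86) = 475.9277 m
Sighting distance = 28.6111 * 7 = 200.2778 m
S = 475.9277 + 200.2778 = 676.2 m

676.2


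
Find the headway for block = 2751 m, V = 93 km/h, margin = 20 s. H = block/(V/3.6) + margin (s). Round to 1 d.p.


V = 93 / 3.6 = 25.8333 m/s
Block traversal time = 2751 / 25.8333 = 106.4903 s
Headway = 106.4903 + 20
Headway = 126.5 s

126.5


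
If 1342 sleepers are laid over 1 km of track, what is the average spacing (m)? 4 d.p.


Spacing = 1000 m / number of sleepers
Spacing = 1000 / 1342
Spacing = 0.7452 m

0.7452


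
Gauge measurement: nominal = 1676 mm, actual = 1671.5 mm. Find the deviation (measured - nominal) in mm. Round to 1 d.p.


Deviation = measured - nominal
Deviation = 1671.5 - 1676
Deviation = -4.5 mm

-4.5


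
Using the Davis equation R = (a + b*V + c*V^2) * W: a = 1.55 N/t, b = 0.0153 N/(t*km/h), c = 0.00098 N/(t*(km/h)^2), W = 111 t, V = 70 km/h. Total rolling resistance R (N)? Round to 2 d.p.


b*V = 0.0153 * 70 = 1.071
c*V^2 = 0.00098 * 4900 = 4.802
R_per_t = 1.55 + 1.071 + 4.802 = 7.423 N/t
R_total = 7.423 * 111 = 823.95 N

823.95


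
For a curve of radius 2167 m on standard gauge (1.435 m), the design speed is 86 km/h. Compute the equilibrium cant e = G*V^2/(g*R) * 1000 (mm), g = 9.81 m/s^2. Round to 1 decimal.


Convert speed: V = 86 / 3.6 = 23.8889 m/s
Apply formula: e = 1.435 * 23.8889^2 / (9.81 * 2167)
e = 1.435 * 570.679 / 21258.27
e = 0.038523 m = 38.5 mm

38.5


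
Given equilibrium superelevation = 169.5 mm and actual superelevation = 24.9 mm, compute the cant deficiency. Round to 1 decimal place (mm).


Cant deficiency = equilibrium cant - actual cant
CD = 169.5 - 24.9
CD = 144.6 mm

144.6


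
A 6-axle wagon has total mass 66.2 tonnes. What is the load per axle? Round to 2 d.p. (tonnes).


Load per axle = total weight / number of axles
Load = 66.2 / 6
Load = 11.03 tonnes

11.03


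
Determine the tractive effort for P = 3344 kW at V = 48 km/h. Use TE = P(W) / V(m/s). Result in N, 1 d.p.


Convert: P = 3344 kW = 3344000 W
V = 48 / 3.6 = 13.3333 m/s
TE = 3344000 / 13.3333
TE = 250800.0 N

250800.0


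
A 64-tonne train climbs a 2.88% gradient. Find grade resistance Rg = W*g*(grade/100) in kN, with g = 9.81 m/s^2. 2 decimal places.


Rg = W * 9.81 * grade / 100
Rg = 64 * 9.81 * 2.88 / 100
Rg = 627.84 * 0.0288
Rg = 18.08 kN

18.08


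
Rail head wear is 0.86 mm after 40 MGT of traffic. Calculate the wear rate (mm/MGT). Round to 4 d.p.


Wear rate = total wear / cumulative tonnage
Rate = 0.86 / 40
Rate = 0.0215 mm/MGT

0.0215


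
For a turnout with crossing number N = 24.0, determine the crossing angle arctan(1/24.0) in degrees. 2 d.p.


1/N = 1/24.0 = 0.041667
angle = arctan(0.041667) = 0.041643 rad
angle = 0.041643 * 180/pi = 2.39 degrees

2.39


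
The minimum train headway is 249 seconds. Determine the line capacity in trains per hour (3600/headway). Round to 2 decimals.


Capacity = 3600 / headway
Capacity = 3600 / 249
Capacity = 14.46 trains/hour

14.46


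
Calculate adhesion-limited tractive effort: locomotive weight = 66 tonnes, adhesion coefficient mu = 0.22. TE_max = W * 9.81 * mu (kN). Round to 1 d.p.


TE_max = W * g * mu
TE_max = 66 * 9.81 * 0.22
TE_max = 647.46 * 0.22
TE_max = 142.4 kN

142.4


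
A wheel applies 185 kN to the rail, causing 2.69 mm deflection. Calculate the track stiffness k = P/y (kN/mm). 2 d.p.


Track stiffness k = P / y
k = 185 / 2.69
k = 68.77 kN/mm

68.77


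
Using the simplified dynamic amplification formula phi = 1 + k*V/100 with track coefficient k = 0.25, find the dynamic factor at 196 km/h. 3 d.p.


phi = 1 + k * V / 100
phi = 1 + 0.25 * 196 / 100
phi = 1 + 0.49
phi = 1.490

1.490


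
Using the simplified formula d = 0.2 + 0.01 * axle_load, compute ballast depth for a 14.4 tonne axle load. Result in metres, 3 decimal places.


d = 0.2 + 0.01 * 14.4
d = 0.2 + 0.144
d = 0.344 m

0.344


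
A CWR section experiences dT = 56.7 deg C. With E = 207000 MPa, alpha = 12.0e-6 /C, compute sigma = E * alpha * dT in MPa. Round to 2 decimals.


sigma = E * alpha * dT
sigma = 207000 * 12.0e-6 * 56.7
sigma = 2.484 * 56.7
sigma = 140.84 MPa

140.84


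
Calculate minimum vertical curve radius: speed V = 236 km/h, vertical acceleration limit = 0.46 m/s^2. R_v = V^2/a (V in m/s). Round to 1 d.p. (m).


Convert speed: V = 236 / 3.6 = 65.5556 m/s
V^2 = 4297.5309 m^2/s^2
R_v = 4297.5309 / 0.46
R_v = 9342.5 m

9342.5


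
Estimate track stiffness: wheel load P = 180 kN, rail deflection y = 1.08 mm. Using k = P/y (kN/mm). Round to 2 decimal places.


Track stiffness k = P / y
k = 180 / 1.08
k = 166.67 kN/mm

166.67


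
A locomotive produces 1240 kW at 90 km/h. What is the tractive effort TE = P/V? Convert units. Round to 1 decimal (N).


Convert: P = 1240 kW = 1240000 W
V = 90 / 3.6 = 25.0 m/s
TE = 1240000 / 25.0
TE = 49600.0 N

49600.0


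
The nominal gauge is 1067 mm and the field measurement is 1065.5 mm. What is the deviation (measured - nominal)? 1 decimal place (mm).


Deviation = measured - nominal
Deviation = 1065.5 - 1067
Deviation = -1.5 mm

-1.5


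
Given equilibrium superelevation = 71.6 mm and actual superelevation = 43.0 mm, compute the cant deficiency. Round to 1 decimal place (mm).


Cant deficiency = equilibrium cant - actual cant
CD = 71.6 - 43.0
CD = 28.6 mm

28.6


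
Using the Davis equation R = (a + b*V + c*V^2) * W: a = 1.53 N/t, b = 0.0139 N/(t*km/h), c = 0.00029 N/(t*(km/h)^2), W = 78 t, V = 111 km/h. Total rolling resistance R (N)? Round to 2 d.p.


b*V = 0.0139 * 111 = 1.5429
c*V^2 = 0.00029 * 12321 = 3.57309
R_per_t = 1.53 + 1.5429 + 3.57309 = 6.64599 N/t
R_total = 6.64599 * 78 = 518.39 N

518.39
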